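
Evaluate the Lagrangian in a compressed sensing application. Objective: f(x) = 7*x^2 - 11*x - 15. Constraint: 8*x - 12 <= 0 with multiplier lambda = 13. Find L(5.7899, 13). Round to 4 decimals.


Step 1: Evaluate f(x).
f(5.7899) = 7*5.7899^2 - 11*5.7899 - 15 = 155.9717
Step 2: Evaluate g(x).
g(5.7899) = 8*5.7899 - 12 = 34.3192
Step 3: Compute Lagrangian.
L = 155.9717 + 13*34.3192 = 602.1213


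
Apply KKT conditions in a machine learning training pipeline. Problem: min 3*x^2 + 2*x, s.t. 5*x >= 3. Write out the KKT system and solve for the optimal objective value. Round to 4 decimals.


Step 1: Try lambda = 0 (constraint inactive).
x_unc = -2/(2*3) = -0.3333
Check: 5*-0.3333 = -1.6665 < 3 -- violated!
Step 2: Constraint must be active: 5*x = 3
x* = 3/5 = 0.6
lambda = (2*3*0.6 + 2)/5 = 1.12
Step 3: Compute optimal value.
f(x*) = 3*0.6^2 + 2*0.6 = 2.28


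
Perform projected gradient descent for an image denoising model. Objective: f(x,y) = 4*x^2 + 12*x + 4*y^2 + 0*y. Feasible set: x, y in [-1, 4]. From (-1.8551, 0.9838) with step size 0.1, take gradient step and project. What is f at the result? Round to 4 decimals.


Step 1: Compute gradient at (-1.8551, 0.9838).
grad_x = 2*4*-1.8551 + 12 = -2.8408
grad_y = 2*4*0.9838 + 0 = 7.8704
Step 2: Gradient step.
x_raw = -1.8551 - 0.1*-2.8408 = -1.571
y_raw = 0.9838 - 0.1*7.8704 = 0.1968
Step 3: Project onto [-1, 4].
x_proj = clip(-1.571) = -1.0
y_proj = clip(0.1968) = 0.1968
Step 4: Evaluate f.
f(-1.0, 0.1968) = -7.8451


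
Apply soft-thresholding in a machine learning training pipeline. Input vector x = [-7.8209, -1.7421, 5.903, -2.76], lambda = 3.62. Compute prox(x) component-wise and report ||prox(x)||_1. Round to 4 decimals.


Soft-thresholding with lambda = 3.62:
prox(-7.8209) = sign(-7.8209)*max(|-7.8209| - 3.62, 0) = -4.2009
prox(-1.7421) = sign(-1.7421)*max(|-1.7421| - 3.62, 0) = 0.0
prox(5.903) = sign(5.903)*max(|5.903| - 3.62, 0) = 2.283
prox(-2.76) = sign(-2.76)*max(|-2.76| - 3.62, 0) = 0.0
prox(x) = [-4.2009, 0.0, 2.283, 0.0]
||prox(x)||_1 = 4.2009 + 0.0 + 2.283 + 0.0 = 6.4839


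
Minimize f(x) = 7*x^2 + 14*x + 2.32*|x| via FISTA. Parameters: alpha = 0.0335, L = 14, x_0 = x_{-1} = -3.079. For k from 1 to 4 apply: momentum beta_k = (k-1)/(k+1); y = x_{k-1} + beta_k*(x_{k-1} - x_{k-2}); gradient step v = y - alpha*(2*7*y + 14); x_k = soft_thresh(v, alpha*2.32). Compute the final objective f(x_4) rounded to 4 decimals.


FISTA on f(x) = 7*x^2 + 14*x + 2.32*|x|
L = 14, alpha = 0.0335
Iteration 1: beta = 0.0, y = -3.079 + 0.0*(-3.079 + 3.079) = -3.079
  grad(y) = -29.106, v = y - alpha*grad = -2.1039
  prox(v) = soft_thresh(-2.1039, 0.0777) = -2.0262
Iteration 2: beta = 0.3333, y = -2.0262 + 0.3333*(-2.0262 + 3.079) = -1.6753
  grad(y) = -9.4543, v = y - alpha*grad = -1.3586
  prox(v) = soft_thresh(-1.3586, 0.0777) = -1.2809
Iteration 3: beta = 0.5, y = -1.2809 + 0.5*(-1.2809 + 2.0262) = -0.9082
  grad(y) = 1.2854, v = y - alpha*grad = -0.9512
  prox(v) = soft_thresh(-0.9512, 0.0777) = -0.8735
Iteration 4: beta = 0.6, y = -0.8735 + 0.6*(-0.8735 + 1.2809) = -0.6291
  grad(y) = 5.1923, v = y - alpha*grad = -0.8031
  prox(v) = soft_thresh(-0.8031, 0.0777) = -0.7253
f(x_4) = 7*(-0.7253)^2 + 14*(-0.7253) + 2.32*|-0.7253| = -4.7892


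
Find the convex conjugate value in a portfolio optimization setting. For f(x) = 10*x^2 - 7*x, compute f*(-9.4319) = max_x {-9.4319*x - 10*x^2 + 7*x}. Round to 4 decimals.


f*(y) = sup_x {y*x - a*x^2 - b*x} = sup_x {(y-b)*x - a*x^2}
FOC: (y - b) - 2a*x = 0 => x* = (y - b)/(2a)
x* = (-9.4319 + 7)/(2*10) = -0.1216
f*(-9.4319) = (y-b)^2/(4a) = (-9.4319 + 7)^2/(4*10)
= 5.9141/40 = 0.1479


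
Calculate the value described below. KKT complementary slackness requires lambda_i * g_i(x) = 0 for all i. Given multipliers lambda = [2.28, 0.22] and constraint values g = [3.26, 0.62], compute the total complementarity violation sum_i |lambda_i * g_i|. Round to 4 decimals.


KKT complementary slackness check:
lambda_1 * g_1 = 2.28 * 3.26 = 7.4328
lambda_2 * g_2 = 0.22 * 0.62 = 0.1364
Total violation = 7.4328 + 0.1364 = 7.5692


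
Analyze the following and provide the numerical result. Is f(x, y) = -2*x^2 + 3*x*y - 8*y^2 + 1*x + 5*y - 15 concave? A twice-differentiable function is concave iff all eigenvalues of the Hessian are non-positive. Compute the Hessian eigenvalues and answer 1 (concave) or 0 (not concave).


The Hessian of f(x,y) = -2*x^2 + 3*x*y - 8*y^2 + 1*x + 5*y - 15 is:
H = [[-4, 3], [3, -16]]
Trace = -4 - 16 = -20
Determinant = -4*-16 - (3)^2 = 55
Discriminant = (-20)^2 - 4*55 = 180.0
Eigenvalues: lambda_1 = -16.7082, lambda_2 = -3.2918
The function is concave.

1


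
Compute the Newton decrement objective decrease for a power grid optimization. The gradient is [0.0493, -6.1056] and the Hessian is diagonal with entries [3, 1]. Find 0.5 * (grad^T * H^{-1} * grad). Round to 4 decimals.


Step 1: H is diagonal, so H^(-1) * g = [0.0164, -6.1056].
Step 2: g^T H^(-1) g = sum_i g_i^2 / H_ii
  = (0.0493)^2/3 + (-6.1056)^2/1
  = 0.0008 + 37.2784 = 37.2792
Step 3: Objective decrease = 0.5 * g^T H^(-1) g = 18.6396


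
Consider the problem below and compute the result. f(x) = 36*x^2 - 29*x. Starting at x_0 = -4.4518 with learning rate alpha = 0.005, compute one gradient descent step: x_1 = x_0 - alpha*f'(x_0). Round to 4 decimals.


We compute the gradient at x_0 and apply the update.
f'(x) = 72*x - 29
f'(-4.4518) = 72*-4.4518 - 29 = -349.5296
x_1 = -4.4518 - 0.005*-349.5296 = -2.7042


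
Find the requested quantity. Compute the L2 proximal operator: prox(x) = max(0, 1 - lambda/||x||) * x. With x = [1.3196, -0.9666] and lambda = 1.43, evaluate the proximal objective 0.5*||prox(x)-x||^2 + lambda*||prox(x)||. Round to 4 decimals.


Step 1: Compute ||x||.
||x|| = 1.6357
Step 2: Compute scaling factor.
scale = max(0, 1 - 1.43/1.6357) = 0.1258
Step 3: prox(x) = [0.166, -0.1216]
||prox(x)|| = 0.2057
Step 4: Proximal objective.
0.5*||prox-x||^2 = 1.0225
lambda*||prox|| = 0.2942
Total = 1.3167


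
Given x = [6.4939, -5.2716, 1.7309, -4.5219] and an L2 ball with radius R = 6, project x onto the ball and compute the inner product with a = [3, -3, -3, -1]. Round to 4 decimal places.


Step 1: Compute ||x|| (intermediates to 6 decimals).
||x|| = sqrt(6.4939^2 + (-5.2716)^2 + 1.7309^2 + (-4.5219)^2) = 9.66458
Step 2: Project.
Since ||x|| > R, scale = R/||x|| = 6/9.66458 = 0.620824, proj(x) = scale * x
proj(x) = [4.031569, -3.272736, 1.074584, -2.807304]
Step 3: Dot product.
a^T * proj(x) = 3*4.031569 - 3*(-3.272736) - 3*1.074584 - 1*(-2.807304) = 21.4965


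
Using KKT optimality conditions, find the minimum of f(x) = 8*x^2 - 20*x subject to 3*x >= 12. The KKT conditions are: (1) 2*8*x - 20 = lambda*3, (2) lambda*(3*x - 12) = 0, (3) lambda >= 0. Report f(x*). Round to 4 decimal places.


Step 1: Try lambda = 0 (constraint inactive).
x_unc = 20/(2*8) = 1.25
Check: 3*1.25 = 3.75 < 12 -- violated!
Step 2: Constraint must be active: 3*x = 12
x* = 12/3 = 4.0
lambda = (2*8*4.0 - 20)/3 = 14.6667
Step 3: Compute optimal value.
f(x*) = 8*4.0^2 - 20*4.0 = 48.0


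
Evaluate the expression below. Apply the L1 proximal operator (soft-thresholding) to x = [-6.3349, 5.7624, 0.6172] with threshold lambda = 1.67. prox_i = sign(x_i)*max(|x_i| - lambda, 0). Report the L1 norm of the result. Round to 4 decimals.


Soft-thresholding with lambda = 1.67:
prox(-6.3349) = sign(-6.3349)*max(|-6.3349| - 1.67, 0) = -4.6649
prox(5.7624) = sign(5.7624)*max(|5.7624| - 1.67, 0) = 4.0924
prox(0.6172) = sign(0.6172)*max(|0.6172| - 1.67, 0) = 0.0
prox(x) = [-4.6649, 4.0924, 0.0]
||prox(x)||_1 = 4.6649 + 4.0924 + 0.0 = 8.7573


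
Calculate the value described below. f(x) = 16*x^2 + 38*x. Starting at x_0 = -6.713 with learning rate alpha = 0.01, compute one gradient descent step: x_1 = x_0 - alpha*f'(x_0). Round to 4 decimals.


We compute the gradient at x_0 and apply the update.
f'(x) = 32*x + 38
f'(-6.713) = 32*-6.713 + 38 = -176.816
x_1 = -6.713 - 0.01*-176.816 = -4.9448


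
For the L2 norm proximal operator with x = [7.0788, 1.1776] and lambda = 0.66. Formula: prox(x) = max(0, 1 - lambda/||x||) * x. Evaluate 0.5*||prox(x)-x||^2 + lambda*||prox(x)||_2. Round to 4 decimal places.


Step 1: Compute ||x||.
||x|| = 7.1761
Step 2: Compute scaling factor.
scale = max(0, 1 - 0.66/7.1761) = 0.908
Step 3: prox(x) = [6.4277, 1.0693]
||prox(x)|| = 6.5161
Step 4: Proximal objective.
0.5*||prox-x||^2 = 0.2178
lambda*||prox|| = 4.3006
Total = 4.5184


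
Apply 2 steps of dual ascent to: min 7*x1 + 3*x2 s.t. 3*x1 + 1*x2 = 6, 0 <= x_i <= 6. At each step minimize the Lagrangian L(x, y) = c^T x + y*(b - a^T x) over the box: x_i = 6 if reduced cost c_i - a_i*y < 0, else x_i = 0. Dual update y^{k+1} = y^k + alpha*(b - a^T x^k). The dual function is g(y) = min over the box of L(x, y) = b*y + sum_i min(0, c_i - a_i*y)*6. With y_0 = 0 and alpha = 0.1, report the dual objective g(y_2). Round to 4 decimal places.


Dual ascent for LP: min 7*x1 + 3*x2, 3*x1 + 1*x2 = 6, 0 <= x_i <= 6
Step 1: y^k = 0.0, reduced costs: (7.0, 3.0)
  x^k = (0.0, 0.0), subgradient = b - a^T x = 6.0
  y^{k+1} = 0.0 + 0.1*6.0 = 0.6
Step 2: y^k = 0.6, reduced costs: (5.2, 2.4)
  x^k = (0.0, 0.0), subgradient = b - a^T x = 6.0
  y^{k+1} = 0.6 + 0.1*6.0 = 1.2
Dual objective at y_2 = 1.2: reduced costs (3.4, 1.8), box minimizer x = (0.0, 0.0)
g(y_2) = b*y + (c1 - a1*y)*x1 + (c2 - a2*y)*x2 = 6*1.2 + 3.4*0.0 + 1.8*0.0 = 7.2 + 0.0 + 0.0 = 7.2


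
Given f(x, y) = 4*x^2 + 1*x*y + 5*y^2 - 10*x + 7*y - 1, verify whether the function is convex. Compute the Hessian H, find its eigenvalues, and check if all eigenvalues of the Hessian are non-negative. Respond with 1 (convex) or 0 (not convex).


The Hessian of f(x,y) = 4*x^2 + 1*x*y + 5*y^2 - 10*x + 7*y - 1 is:
H = [[8, 1], [1, 10]]
Trace = 8 + 10 = 18
Determinant = 8*10 - (1)^2 = 79
Discriminant = (18)^2 - 4*79 = 8.0
Eigenvalues: lambda_1 = 7.5858, lambda_2 = 10.4142
The function is convex.

1


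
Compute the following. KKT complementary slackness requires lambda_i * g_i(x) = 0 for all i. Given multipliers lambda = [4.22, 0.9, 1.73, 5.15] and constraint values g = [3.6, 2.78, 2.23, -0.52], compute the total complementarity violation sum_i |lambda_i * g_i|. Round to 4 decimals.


KKT complementary slackness check:
lambda_1 * g_1 = 4.22 * 3.6 = 15.192
lambda_2 * g_2 = 0.9 * 2.78 = 2.502
lambda_3 * g_3 = 1.73 * 2.23 = 3.8579
lambda_4 * g_4 = 5.15 * -0.52 = -2.678
Total violation = 15.192 + 2.502 + 3.8579 + 2.678 = 24.2299


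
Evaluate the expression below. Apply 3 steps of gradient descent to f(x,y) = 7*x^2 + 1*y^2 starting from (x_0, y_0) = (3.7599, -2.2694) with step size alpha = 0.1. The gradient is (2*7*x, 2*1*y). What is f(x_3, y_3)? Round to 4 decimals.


Gradient descent on f(x,y) = 7*x^2 + 1*y^2.
Starting point: (3.7599, -2.2694), alpha = 0.1
Step 1: grad_x = 2*7*3.7599 = 52.6386, grad_y = 2*1*-2.2694 = -4.5388
  x_1 = 3.7599 - 0.1*52.6386 = -1.504
  y_1 = -2.2694 - 0.1*-4.5388 = -1.8155
Step 2: grad_x = 2*7*-1.504 = -21.0554, grad_y = 2*1*-1.8155 = -3.631
  x_2 = -1.504 - 0.1*-21.0554 = 0.6016
  y_2 = -1.8155 - 0.1*-3.631 = -1.4524
Step 3: grad_x = 2*7*0.6016 = 8.4222, grad_y = 2*1*-1.4524 = -2.9048
  x_3 = 0.6016 - 0.1*8.4222 = -0.2406
  y_3 = -1.4524 - 0.1*-2.9048 = -1.1619
f(-0.2406, -1.1619) = 7*(-0.2406)^2 + 1*(-1.1619)^2 = 1.7554


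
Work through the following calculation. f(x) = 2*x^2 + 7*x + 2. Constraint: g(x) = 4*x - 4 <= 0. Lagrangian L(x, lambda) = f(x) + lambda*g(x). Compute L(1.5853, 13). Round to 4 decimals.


Step 1: Evaluate f(x).
f(1.5853) = 2*1.5853^2 + 7*1.5853 + 2 = 18.1235
Step 2: Evaluate g(x).
g(1.5853) = 4*1.5853 - 4 = 2.3412
Step 3: Compute Lagrangian.
L = 18.1235 + 13*2.3412 = 48.5591


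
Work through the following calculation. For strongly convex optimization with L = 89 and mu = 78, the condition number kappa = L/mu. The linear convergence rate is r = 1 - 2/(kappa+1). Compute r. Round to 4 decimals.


Step 1: Compute the condition number.
kappa = L/mu = 89/78 = 1.141
Step 2: Compute the convergence rate.
r = 1 - 2/(kappa + 1) = 1 - 2*mu/(L + mu) = (L - mu)/(L + mu) = 11/167 = 0.0659


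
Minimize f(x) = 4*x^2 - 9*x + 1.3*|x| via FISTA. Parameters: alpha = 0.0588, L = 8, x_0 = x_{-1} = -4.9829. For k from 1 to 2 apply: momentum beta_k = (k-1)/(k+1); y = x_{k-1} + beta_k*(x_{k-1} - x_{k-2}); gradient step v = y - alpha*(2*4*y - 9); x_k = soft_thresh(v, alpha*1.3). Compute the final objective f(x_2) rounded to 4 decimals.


FISTA on f(x) = 4*x^2 - 9*x + 1.3*|x|
L = 8, alpha = 0.0588
Iteration 1: beta = 0.0, y = -4.9829 + 0.0*(-4.9829 + 4.9829) = -4.9829
  grad(y) = -48.8632, v = y - alpha*grad = -2.1097
  prox(v) = soft_thresh(-2.1097, 0.0764) = -2.0333
Iteration 2: beta = 0.3333, y = -2.0333 + 0.3333*(-2.0333 + 4.9829) = -1.0501
  grad(y) = -17.4008, v = y - alpha*grad = -0.0269
  prox(v) = soft_thresh(-0.0269, 0.0764) = 0.0
f(x_2) = 4*0.0^2 - 9*0.0 + 1.3*|0.0| = 0.0


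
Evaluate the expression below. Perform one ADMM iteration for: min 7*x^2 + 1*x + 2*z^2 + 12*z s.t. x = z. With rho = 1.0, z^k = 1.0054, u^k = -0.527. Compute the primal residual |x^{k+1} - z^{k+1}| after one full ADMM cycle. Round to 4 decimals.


ADMM iteration with rho = 1.0, z^k = 1.0054, u^k = -0.527
Step 1: x-update.
Minimize 7*x^2 + 1*x + (1.0/2)*(x - 1.0054 - 0.527)^2
FOC: (2*7 + 1.0)*x = -1 + 1.0*(1.0054 + 0.527)
x^{k+1} = 0.0355
Step 2: z-update.
Minimize 2*z^2 + 12*z + (1.0/2)*(0.0355 - z - 0.527)^2
FOC: (2*2 + 1.0)*z = -12 + 1.0*(0.0355 - 0.527)
z^{k+1} = -2.4983
Step 3: u-update.
u^{k+1} = -0.527 + 0.0355 + 2.4983 = 2.0068
Step 4: Primal residual = |0.0355 + 2.4983| = 2.5338


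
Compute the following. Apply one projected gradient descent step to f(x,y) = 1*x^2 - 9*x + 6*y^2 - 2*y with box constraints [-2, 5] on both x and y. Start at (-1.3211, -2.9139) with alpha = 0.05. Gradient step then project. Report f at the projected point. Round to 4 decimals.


Step 1: Compute gradient at (-1.3211, -2.9139).
grad_x = 2*1*-1.3211 - 9 = -11.6422
grad_y = 2*6*-2.9139 - 2 = -36.9668
Step 2: Gradient step.
x_raw = -1.3211 - 0.05*-11.6422 = -0.739
y_raw = -2.9139 - 0.05*-36.9668 = -1.0656
Step 3: Project onto [-2, 5].
x_proj = clip(-0.739) = -0.739
y_proj = clip(-1.0656) = -1.0656
Step 4: Evaluate f.
f(-0.739, -1.0656) = 16.1406


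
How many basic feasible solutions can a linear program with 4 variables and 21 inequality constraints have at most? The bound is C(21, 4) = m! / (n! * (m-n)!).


Each vertex corresponds to some choice of n active constraints out of m, so the number of vertices is at most C(m, n) = m! / (n!(m-n)!).
m = 21, n = 4
Numerator: 21 * 20 * 19 * 18
Denominator: 4! = 24
C(21, 4) = 5985


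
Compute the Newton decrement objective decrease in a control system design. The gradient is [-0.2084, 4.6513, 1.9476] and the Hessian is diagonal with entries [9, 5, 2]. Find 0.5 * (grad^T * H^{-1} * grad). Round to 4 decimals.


Step 1: H is diagonal, so H^(-1) * g = [-0.0232, 0.9303, 0.9738].
Step 2: g^T H^(-1) g = sum_i g_i^2 / H_ii
  = (-0.2084)^2/9 + (4.6513)^2/5 + (1.9476)^2/2
  = 0.0048 + 4.3269 + 1.8966 = 6.2283
Step 3: Objective decrease = 0.5 * g^T H^(-1) g = 3.1142


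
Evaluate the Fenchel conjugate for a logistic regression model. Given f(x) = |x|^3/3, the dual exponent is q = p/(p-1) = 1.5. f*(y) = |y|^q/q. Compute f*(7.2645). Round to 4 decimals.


The conjugate exponent q satisfies 1/p + 1/q = 1.
p = 3, so q = 3/(3 - 1) = 1.5
|y|^q = 7.2645^1.5 = 19.5798
f*(7.2645) = 19.5798 / 1.5 = 13.0532


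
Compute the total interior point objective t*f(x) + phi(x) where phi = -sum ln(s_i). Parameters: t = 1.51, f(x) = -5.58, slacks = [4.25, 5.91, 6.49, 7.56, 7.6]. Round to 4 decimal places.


Step 1: Compute log-barrier.
ln values: [1.4469, 1.7766, 1.8703, 2.0229, 2.0281]
phi = -(1.4469 + 1.7766 + 1.8703 + 2.0229 + 2.0281) = -9.1448
Step 2: Compute augmented objective.
t*f(x) = 1.51*-5.58 = -8.4258
Total = -8.4258 - 9.1448 = -17.5706


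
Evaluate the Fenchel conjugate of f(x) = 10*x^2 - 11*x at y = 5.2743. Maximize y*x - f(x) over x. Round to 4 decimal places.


f*(y) = sup_x {y*x - a*x^2 - b*x} = sup_x {(y-b)*x - a*x^2}
FOC: (y - b) - 2a*x = 0 => x* = (y - b)/(2a)
x* = (5.2743 + 11)/(2*10) = 0.8137
f*(5.2743) = (y-b)^2/(4a) = (5.2743 + 11)^2/(4*10)
= 264.8528/40 = 6.6213


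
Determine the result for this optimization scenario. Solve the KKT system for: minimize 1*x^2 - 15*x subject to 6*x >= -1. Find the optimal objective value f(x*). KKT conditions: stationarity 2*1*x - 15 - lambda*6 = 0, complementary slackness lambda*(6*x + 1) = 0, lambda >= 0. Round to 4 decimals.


Step 1: Try lambda = 0 (constraint inactive).
Stationarity: 2*1*x - 15 = 0
x* = 15/(2*1) = 7.5
Check constraint: 6*7.5 = 45.0 >= -1 -- satisfied.
Step 2: Compute optimal value.
f(x*) = 1*7.5^2 - 15*7.5 = -56.25


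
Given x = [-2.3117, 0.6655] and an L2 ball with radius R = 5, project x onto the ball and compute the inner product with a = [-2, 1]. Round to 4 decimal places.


Step 1: Compute ||x|| (intermediates to 6 decimals).
||x|| = sqrt((-2.3117)^2 + 0.6655^2) = 2.405587
Step 2: Project.
Since ||x|| <= R, proj = x (no scaling needed).
proj(x) = [-2.3117, 0.6655]
Step 3: Dot product.
a^T * proj(x) = -2*(-2.3117) + 1*0.6655 = 5.2889


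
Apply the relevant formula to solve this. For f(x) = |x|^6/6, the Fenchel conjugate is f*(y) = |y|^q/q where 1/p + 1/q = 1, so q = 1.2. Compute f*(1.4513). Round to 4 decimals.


The conjugate exponent q satisfies 1/p + 1/q = 1.
p = 6, so q = 6/(6 - 1) = 1.2
|y|^q = 1.4513^1.2 = 1.5635
f*(1.4513) = 1.5635 / 1.2 = 1.3029


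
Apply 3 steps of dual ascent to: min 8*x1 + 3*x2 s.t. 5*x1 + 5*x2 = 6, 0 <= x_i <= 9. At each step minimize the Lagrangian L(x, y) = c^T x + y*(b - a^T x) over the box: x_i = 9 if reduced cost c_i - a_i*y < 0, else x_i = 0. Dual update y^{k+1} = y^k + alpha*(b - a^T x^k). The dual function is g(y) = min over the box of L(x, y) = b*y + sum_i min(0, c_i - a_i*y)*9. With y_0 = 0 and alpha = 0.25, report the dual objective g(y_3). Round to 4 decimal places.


Dual ascent for LP: min 8*x1 + 3*x2, 5*x1 + 5*x2 = 6, 0 <= x_i <= 9
Step 1: y^k = 0.0, reduced costs: (8.0, 3.0)
  x^k = (0.0, 0.0), subgradient = b - a^T x = 6.0
  y^{k+1} = 0.0 + 0.25*6.0 = 1.5
Step 2: y^k = 1.5, reduced costs: (0.5, -4.5)
  x^k = (0.0, 9.0), subgradient = b - a^T x = -39.0
  y^{k+1} = 1.5 + 0.25*-39.0 = -8.25
Step 3: y^k = -8.25, reduced costs: (49.25, 44.25)
  x^k = (0.0, 0.0), subgradient = b - a^T x = 6.0
  y^{k+1} = -8.25 + 0.25*6.0 = -6.75
Dual objective at y_3 = -6.75: reduced costs (41.75, 36.75), box minimizer x = (0.0, 0.0)
g(y_3) = b*y + (c1 - a1*y)*x1 + (c2 - a2*y)*x2 = 6*(-6.75) + 41.75*0.0 + 36.75*0.0 = -40.5 + 0.0 + 0.0 = -40.5


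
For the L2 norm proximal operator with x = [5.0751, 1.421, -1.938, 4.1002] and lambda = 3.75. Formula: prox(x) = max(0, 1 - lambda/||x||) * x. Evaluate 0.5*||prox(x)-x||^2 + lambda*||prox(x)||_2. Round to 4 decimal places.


Step 1: Compute ||x||.
||x|| = 6.9529
Step 2: Compute scaling factor.
scale = max(0, 1 - 3.75/6.9529) = 0.4607
Step 3: prox(x) = [2.3379, 0.6546, -0.8928, 1.8888]
||prox(x)|| = 3.2029
Step 4: Proximal objective.
0.5*||prox-x||^2 = 7.0313
lambda*||prox|| = 12.0109
Total = 19.0423


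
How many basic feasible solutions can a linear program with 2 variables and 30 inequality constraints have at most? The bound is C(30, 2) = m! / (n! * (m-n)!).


Each vertex corresponds to some choice of n active constraints out of m, so the number of vertices is at most C(m, n) = m! / (n!(m-n)!).
m = 30, n = 2
Numerator: 30 * 29
Denominator: 2! = 2
C(30, 2) = 435


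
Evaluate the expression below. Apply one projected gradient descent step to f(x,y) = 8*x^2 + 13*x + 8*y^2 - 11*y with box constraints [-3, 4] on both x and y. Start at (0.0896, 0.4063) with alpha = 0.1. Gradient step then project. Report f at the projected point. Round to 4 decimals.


Step 1: Compute gradient at (0.0896, 0.4063).
grad_x = 2*8*0.0896 + 13 = 14.4336
grad_y = 2*8*0.4063 - 11 = -4.4992
Step 2: Gradient step.
x_raw = 0.0896 - 0.1*14.4336 = -1.3538
y_raw = 0.4063 - 0.1*-4.4992 = 0.8562
Step 3: Project onto [-3, 4].
x_proj = clip(-1.3538) = -1.3538
y_proj = clip(0.8562) = 0.8562
Step 4: Evaluate f.
f(-1.3538, 0.8562) = -6.4911


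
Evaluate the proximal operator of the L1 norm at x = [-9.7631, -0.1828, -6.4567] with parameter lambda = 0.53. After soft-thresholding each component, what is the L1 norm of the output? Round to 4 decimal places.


Soft-thresholding with lambda = 0.53:
prox(-9.7631) = sign(-9.7631)*max(|-9.7631| - 0.53, 0) = -9.2331
prox(-0.1828) = sign(-0.1828)*max(|-0.1828| - 0.53, 0) = 0.0
prox(-6.4567) = sign(-6.4567)*max(|-6.4567| - 0.53, 0) = -5.9267
prox(x) = [-9.2331, 0.0, -5.9267]
||prox(x)||_1 = 9.2331 + 0.0 + 5.9267 = 15.1598


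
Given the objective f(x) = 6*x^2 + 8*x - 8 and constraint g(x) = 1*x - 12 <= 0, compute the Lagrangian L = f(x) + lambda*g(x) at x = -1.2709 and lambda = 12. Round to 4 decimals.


Step 1: Evaluate f(x).
f(-1.2709) = 6*(-1.2709)^2 + 8*(-1.2709) - 8 = -8.4761
Step 2: Evaluate g(x).
g(-1.2709) = 1*-1.2709 - 12 = -13.2709
Step 3: Compute Lagrangian.
L = -8.4761 + 12*-13.2709 = -167.7269


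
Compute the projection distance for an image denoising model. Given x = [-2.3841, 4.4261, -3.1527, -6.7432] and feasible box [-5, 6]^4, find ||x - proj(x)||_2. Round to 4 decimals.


Project each component onto [-5, 6].
clip(-2.3841) = -2.3841, clip(4.4261) = 4.4261, clip(-3.1527) = -3.1527, clip(-6.7432) = -5.0
Projection = [-2.3841, 4.4261, -3.1527, -5.0]
Squared diffs: [0.0, 0.0, 0.0, 3.0387]
Distance = sqrt(3.0387) = 1.7432


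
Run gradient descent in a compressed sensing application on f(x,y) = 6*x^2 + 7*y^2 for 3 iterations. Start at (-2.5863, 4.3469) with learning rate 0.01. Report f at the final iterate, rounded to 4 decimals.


Gradient descent on f(x,y) = 6*x^2 + 7*y^2.
Starting point: (-2.5863, 4.3469), alpha = 0.01
Step 1: grad_x = 2*6*-2.5863 = -31.0356, grad_y = 2*7*4.3469 = 60.8566
  x_1 = -2.5863 - 0.01*-31.0356 = -2.2759
  y_1 = 4.3469 - 0.01*60.8566 = 3.7383
Step 2: grad_x = 2*6*-2.2759 = -27.3113, grad_y = 2*7*3.7383 = 52.3367
  x_2 = -2.2759 - 0.01*-27.3113 = -2.0028
  y_2 = 3.7383 - 0.01*52.3367 = 3.215
Step 3: grad_x = 2*6*-2.0028 = -24.034, grad_y = 2*7*3.215 = 45.0095
  x_3 = -2.0028 - 0.01*-24.034 = -1.7625
  y_3 = 3.215 - 0.01*45.0095 = 2.7649
f(-1.7625, 2.7649) = 6*(-1.7625)^2 + 7*2.7649^2 = 72.1499


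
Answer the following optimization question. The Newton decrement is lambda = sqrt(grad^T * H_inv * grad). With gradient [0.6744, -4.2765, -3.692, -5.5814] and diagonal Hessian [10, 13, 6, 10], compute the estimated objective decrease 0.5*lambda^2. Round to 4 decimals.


Step 1: H is diagonal, so H^(-1) * g = [0.0674, -0.329, -0.6153, -0.5581].
Step 2: g^T H^(-1) g = sum_i g_i^2 / H_ii
  = (0.6744)^2/10 + (-4.2765)^2/13 + (-3.692)^2/6 + (-5.5814)^2/10
  = 0.0455 + 1.4068 + 2.2718 + 3.1152 = 6.8393
Step 3: Objective decrease = 0.5 * g^T H^(-1) g = 3.4196


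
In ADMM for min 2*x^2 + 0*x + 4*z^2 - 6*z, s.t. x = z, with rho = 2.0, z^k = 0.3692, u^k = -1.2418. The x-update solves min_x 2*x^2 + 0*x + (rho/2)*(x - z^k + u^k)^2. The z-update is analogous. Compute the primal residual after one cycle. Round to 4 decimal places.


ADMM iteration with rho = 2.0, z^k = 0.3692, u^k = -1.2418
Step 1: x-update.
Minimize 2*x^2 + 0*x + (2.0/2)*(x - 0.3692 - 1.2418)^2
FOC: (2*2 + 2.0)*x = 0 + 2.0*(0.3692 + 1.2418)
x^{k+1} = 0.537
Step 2: z-update.
Minimize 4*z^2 - 6*z + (2.0/2)*(0.537 - z - 1.2418)^2
FOC: (2*4 + 2.0)*z = 6 + 2.0*(0.537 - 1.2418)
z^{k+1} = 0.459
Step 3: u-update.
u^{k+1} = -1.2418 + 0.537 - 0.459 = -1.1638
Step 4: Primal residual = |0.537 - 0.459| = 0.078


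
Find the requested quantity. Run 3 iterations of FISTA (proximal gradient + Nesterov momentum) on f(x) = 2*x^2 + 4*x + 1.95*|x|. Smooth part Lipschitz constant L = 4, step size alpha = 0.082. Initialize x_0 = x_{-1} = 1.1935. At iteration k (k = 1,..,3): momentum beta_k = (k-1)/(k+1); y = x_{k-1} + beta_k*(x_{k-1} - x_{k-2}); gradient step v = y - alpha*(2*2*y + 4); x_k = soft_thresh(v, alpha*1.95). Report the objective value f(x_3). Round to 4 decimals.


FISTA on f(x) = 2*x^2 + 4*x + 1.95*|x|
L = 4, alpha = 0.082
Iteration 1: beta = 0.0, y = 1.1935 + 0.0*(1.1935 - 1.1935) = 1.1935
  grad(y) = 8.774, v = y - alpha*grad = 0.474
  prox(v) = soft_thresh(0.474, 0.1599) = 0.3141
Iteration 2: beta = 0.3333, y = 0.3141 + 0.3333*(0.3141 - 1.1935) = 0.021
  grad(y) = 4.084, v = y - alpha*grad = -0.3139
  prox(v) = soft_thresh(-0.3139, 0.1599) = -0.154
Iteration 3: beta = 0.5, y = -0.154 + 0.5*(-0.154 - 0.3141) = -0.388
  grad(y) = 2.4478, v = y - alpha*grad = -0.5888
  prox(v) = soft_thresh(-0.5888, 0.1599) = -0.4289
f(x_3) = 2*(-0.4289)^2 + 4*(-0.4289) + 1.95*|-0.4289| = -0.5113


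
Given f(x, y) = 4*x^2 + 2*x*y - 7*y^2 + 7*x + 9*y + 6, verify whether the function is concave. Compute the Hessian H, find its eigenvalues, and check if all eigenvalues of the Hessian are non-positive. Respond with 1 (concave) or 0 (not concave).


The Hessian of f(x,y) = 4*x^2 + 2*x*y - 7*y^2 + 7*x + 9*y + 6 is:
H = [[8, 2], [2, -14]]
Trace = 8 - 14 = -6
Determinant = 8*-14 - (2)^2 = -116
Discriminant = (-6)^2 - 4*-116 = 500.0
Eigenvalues: lambda_1 = -14.1803, lambda_2 = 8.1803
The function is not concave.

0


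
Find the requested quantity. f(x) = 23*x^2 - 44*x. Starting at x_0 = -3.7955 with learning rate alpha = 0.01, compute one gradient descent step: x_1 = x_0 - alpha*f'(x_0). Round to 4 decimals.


We compute the gradient at x_0 and apply the update.
f'(x) = 46*x - 44
f'(-3.7955) = 46*-3.7955 - 44 = -218.593
x_1 = -3.7955 - 0.01*-218.593 = -1.6096


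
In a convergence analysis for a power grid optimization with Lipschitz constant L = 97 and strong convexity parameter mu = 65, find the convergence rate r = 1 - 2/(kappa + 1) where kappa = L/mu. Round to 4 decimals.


Step 1: Compute the condition number.
kappa = L/mu = 97/65 = 1.4923
Step 2: Compute the convergence rate.
r = 1 - 2/(kappa + 1) = 1 - 2*mu/(L + mu) = (L - mu)/(L + mu) = 32/162 = 0.1975


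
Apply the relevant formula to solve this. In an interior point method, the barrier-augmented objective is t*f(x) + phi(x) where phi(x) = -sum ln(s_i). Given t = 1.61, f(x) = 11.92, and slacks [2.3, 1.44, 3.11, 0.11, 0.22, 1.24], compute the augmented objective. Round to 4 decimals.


Step 1: Compute log-barrier.
ln values: [0.8329, 0.3646, 1.1346, -2.2073, -1.5141, 0.2151]
phi = -(0.8329 + 0.3646 + 1.1346 - 2.2073 - 1.5141 + 0.2151) = 1.1741
Step 2: Compute augmented objective.
t*f(x) = 1.61*11.92 = 19.1912
Total = 19.1912 + 1.1741 = 20.3653


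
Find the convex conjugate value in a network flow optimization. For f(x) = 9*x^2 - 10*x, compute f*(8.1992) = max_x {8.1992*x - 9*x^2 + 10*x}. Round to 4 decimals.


f*(y) = sup_x {y*x - a*x^2 - b*x} = sup_x {(y-b)*x - a*x^2}
FOC: (y - b) - 2a*x = 0 => x* = (y - b)/(2a)
x* = (8.1992 + 10)/(2*9) = 1.0111
f*(8.1992) = (y-b)^2/(4a) = (8.1992 + 10)^2/(4*9)
= 331.2109/36 = 9.2003


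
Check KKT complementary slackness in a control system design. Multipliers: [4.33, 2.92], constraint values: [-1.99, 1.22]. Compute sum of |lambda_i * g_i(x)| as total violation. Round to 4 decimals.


KKT complementary slackness check:
lambda_1 * g_1 = 4.33 * -1.99 = -8.6167
lambda_2 * g_2 = 2.92 * 1.22 = 3.5624
Total violation = 8.6167 + 3.5624 = 12.1791


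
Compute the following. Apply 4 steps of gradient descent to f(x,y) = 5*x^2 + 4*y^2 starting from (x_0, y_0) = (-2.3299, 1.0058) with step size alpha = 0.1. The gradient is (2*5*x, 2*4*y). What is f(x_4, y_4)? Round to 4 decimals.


Gradient descent on f(x,y) = 5*x^2 + 4*y^2.
Starting point: (-2.3299, 1.0058), alpha = 0.1
Step 1: grad_x = 2*5*-2.3299 = -23.299, grad_y = 2*4*1.0058 = 8.0464
  x_1 = -2.3299 - 0.1*-23.299 = 0.0
  y_1 = 1.0058 - 0.1*8.0464 = 0.2012
Step 2: grad_x = 2*5*0.0 = 0.0, grad_y = 2*4*0.2012 = 1.6093
  x_2 = 0.0 - 0.1*0.0 = 0.0
  y_2 = 0.2012 - 0.1*1.6093 = 0.0402
Step 3: grad_x = 2*5*0.0 = 0.0, grad_y = 2*4*0.0402 = 0.3219
  x_3 = 0.0 - 0.1*0.0 = 0.0
  y_3 = 0.0402 - 0.1*0.3219 = 0.008
Step 4: grad_x = 2*5*0.0 = 0.0, grad_y = 2*4*0.008 = 0.0644
  x_4 = 0.0 - 0.1*0.0 = 0.0
  y_4 = 0.008 - 0.1*0.0644 = 0.0016
f(0.0, 0.0016) = 5*0.0^2 + 4*0.0016^2 = 0.0


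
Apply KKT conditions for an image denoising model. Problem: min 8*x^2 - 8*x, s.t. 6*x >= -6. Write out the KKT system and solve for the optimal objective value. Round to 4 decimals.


Step 1: Try lambda = 0 (constraint inactive).
Stationarity: 2*8*x - 8 = 0
x* = 8/(2*8) = 0.5
Check constraint: 6*0.5 = 3.0 >= -6 -- satisfied.
Step 2: Compute optimal value.
f(x*) = 8*0.5^2 - 8*0.5 = -2.0


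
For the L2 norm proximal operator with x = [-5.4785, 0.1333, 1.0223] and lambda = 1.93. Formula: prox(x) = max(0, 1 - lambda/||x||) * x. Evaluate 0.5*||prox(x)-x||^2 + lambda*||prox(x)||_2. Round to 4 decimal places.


Step 1: Compute ||x||.
||x|| = 5.5747
Step 2: Compute scaling factor.
scale = max(0, 1 - 1.93/5.5747) = 0.6538
Step 3: prox(x) = [-3.5818, 0.0872, 0.6684]
||prox(x)|| = 3.6447
Step 4: Proximal objective.
0.5*||prox-x||^2 = 1.8625
lambda*||prox|| = 7.0343
Total = 8.8966


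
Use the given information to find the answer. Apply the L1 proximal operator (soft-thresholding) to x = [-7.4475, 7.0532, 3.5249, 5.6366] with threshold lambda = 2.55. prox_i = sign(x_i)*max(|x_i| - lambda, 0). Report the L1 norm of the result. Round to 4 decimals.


Soft-thresholding with lambda = 2.55:
prox(-7.4475) = sign(-7.4475)*max(|-7.4475| - 2.55, 0) = -4.8975
prox(7.0532) = sign(7.0532)*max(|7.0532| - 2.55, 0) = 4.5032
prox(3.5249) = sign(3.5249)*max(|3.5249| - 2.55, 0) = 0.9749
prox(5.6366) = sign(5.6366)*max(|5.6366| - 2.55, 0) = 3.0866
prox(x) = [-4.8975, 4.5032, 0.9749, 3.0866]
||prox(x)||_1 = 4.8975 + 4.5032 + 0.9749 + 3.0866 = 13.4622


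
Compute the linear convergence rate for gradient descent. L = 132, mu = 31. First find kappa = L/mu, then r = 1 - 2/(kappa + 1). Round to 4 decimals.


Step 1: Compute the condition number.
kappa = L/mu = 132/31 = 4.2581
Step 2: Compute the convergence rate.
r = 1 - 2/(kappa + 1) = 1 - 2*mu/(L + mu) = (L - mu)/(L + mu) = 101/163 = 0.6196


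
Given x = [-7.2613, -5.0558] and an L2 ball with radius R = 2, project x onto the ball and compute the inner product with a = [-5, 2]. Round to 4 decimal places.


Step 1: Compute ||x|| (intermediates to 6 decimals).
||x|| = sqrt((-7.2613)^2 + (-5.0558)^2) = 8.848028
Step 2: Project.
Since ||x|| > R, scale = R/||x|| = 2/8.848028 = 0.226039, proj(x) = scale * x
proj(x) = [-1.641337, -1.142808]
Step 3: Dot product.
a^T * proj(x) = -5*(-1.641337) + 2*(-1.142808) = 5.9211


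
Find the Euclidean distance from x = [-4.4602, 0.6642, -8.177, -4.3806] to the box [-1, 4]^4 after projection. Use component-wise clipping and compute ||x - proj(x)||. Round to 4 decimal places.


Project each component onto [-1, 4].
clip(-4.4602) = -1.0, clip(0.6642) = 0.6642, clip(-8.177) = -1.0, clip(-4.3806) = -1.0
Projection = [-1.0, 0.6642, -1.0, -1.0]
Squared diffs: [11.973, 0.0, 51.5093, 11.4285]
Distance = sqrt(74.9108) = 8.6551


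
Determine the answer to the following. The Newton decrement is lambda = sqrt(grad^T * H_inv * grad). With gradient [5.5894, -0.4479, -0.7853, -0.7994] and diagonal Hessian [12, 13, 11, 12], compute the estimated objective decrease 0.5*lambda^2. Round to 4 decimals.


Step 1: H is diagonal, so H^(-1) * g = [0.4658, -0.0345, -0.0714, -0.0666].
Step 2: g^T H^(-1) g = sum_i g_i^2 / H_ii
  = (5.5894)^2/12 + (-0.4479)^2/13 + (-0.7853)^2/11 + (-0.7994)^2/12
  = 2.6034 + 0.0154 + 0.0561 + 0.0533 = 2.7282
Step 3: Objective decrease = 0.5 * g^T H^(-1) g = 1.3641


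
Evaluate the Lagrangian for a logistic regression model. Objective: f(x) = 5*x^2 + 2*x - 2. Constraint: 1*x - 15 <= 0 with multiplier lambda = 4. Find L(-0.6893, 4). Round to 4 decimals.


Step 1: Evaluate f(x).
f(-0.6893) = 5*(-0.6893)^2 + 2*(-0.6893) - 2 = -1.0029
Step 2: Evaluate g(x).
g(-0.6893) = 1*-0.6893 - 15 = -15.6893
Step 3: Compute Lagrangian.
L = -1.0029 + 4*-15.6893 = -63.7601


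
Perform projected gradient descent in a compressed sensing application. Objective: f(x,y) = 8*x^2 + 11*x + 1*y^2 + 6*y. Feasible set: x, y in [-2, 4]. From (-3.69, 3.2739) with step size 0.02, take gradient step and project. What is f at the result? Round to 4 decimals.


Step 1: Compute gradient at (-3.69, 3.2739).
grad_x = 2*8*-3.69 + 11 = -48.04
grad_y = 2*1*3.2739 + 6 = 12.5478
Step 2: Gradient step.
x_raw = -3.69 - 0.02*-48.04 = -2.7292
y_raw = 3.2739 - 0.02*12.5478 = 3.0229
Step 3: Project onto [-2, 4].
x_proj = clip(-2.7292) = -2.0
y_proj = clip(3.0229) = 3.0229
Step 4: Evaluate f.
f(-2.0, 3.0229) = 37.2759


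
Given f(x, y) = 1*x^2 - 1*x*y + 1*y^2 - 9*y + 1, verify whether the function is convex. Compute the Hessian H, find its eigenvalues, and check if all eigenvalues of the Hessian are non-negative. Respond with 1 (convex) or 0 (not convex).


The Hessian of f(x,y) = 1*x^2 - 1*x*y + 1*y^2 - 9*y + 1 is:
H = [[2, -1], [-1, 2]]
Trace = 2 + 2 = 4
Determinant = 2*2 - (-1)^2 = 3
Discriminant = (4)^2 - 4*3 = 4.0
Eigenvalues: lambda_1 = 1.0, lambda_2 = 3.0
The function is convex.

1


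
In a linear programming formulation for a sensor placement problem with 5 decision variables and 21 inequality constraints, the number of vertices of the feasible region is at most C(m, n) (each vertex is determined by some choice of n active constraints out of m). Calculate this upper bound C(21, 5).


Each vertex corresponds to some choice of n active constraints out of m, so the number of vertices is at most C(m, n) = m! / (n!(m-n)!).
m = 21, n = 5
Numerator: 21 * 20 * 19 * 18 * 17
Denominator: 5! = 120
C(21, 5) = 20349


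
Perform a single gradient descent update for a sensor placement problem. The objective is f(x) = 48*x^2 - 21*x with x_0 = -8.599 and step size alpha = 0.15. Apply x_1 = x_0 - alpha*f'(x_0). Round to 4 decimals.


We compute the gradient at x_0 and apply the update.
f'(x) = 96*x - 21
f'(-8.599) = 96*-8.599 - 21 = -846.504
x_1 = -8.599 - 0.15*-846.504 = 118.3766


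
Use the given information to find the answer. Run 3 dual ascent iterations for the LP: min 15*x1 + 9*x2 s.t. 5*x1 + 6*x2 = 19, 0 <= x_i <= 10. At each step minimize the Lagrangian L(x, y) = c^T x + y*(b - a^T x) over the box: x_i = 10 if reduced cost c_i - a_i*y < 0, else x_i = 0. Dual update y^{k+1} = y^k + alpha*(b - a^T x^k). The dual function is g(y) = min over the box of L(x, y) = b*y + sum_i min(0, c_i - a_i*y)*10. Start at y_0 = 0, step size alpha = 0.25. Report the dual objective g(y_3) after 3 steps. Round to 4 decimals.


Dual ascent for LP: min 15*x1 + 9*x2, 5*x1 + 6*x2 = 19, 0 <= x_i <= 10
Step 1: y^k = 0.0, reduced costs: (15.0, 9.0)
  x^k = (0.0, 0.0), subgradient = b - a^T x = 19.0
  y^{k+1} = 0.0 + 0.25*19.0 = 4.75
Step 2: y^k = 4.75, reduced costs: (-8.75, -19.5)
  x^k = (10.0, 10.0), subgradient = b - a^T x = -91.0
  y^{k+1} = 4.75 + 0.25*-91.0 = -18.0
Step 3: y^k = -18.0, reduced costs: (105.0, 117.0)
  x^k = (0.0, 0.0), subgradient = b - a^T x = 19.0
  y^{k+1} = -18.0 + 0.25*19.0 = -13.25
Dual objective at y_3 = -13.25: reduced costs (81.25, 88.5), box minimizer x = (0.0, 0.0)
g(y_3) = b*y + (c1 - a1*y)*x1 + (c2 - a2*y)*x2 = 19*(-13.25) + 81.25*0.0 + 88.5*0.0 = -251.75 + 0.0 + 0.0 = -251.75


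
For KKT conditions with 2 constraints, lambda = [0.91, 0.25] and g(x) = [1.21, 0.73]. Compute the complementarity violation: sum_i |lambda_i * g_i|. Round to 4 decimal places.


KKT complementary slackness check:
lambda_1 * g_1 = 0.91 * 1.21 = 1.1011
lambda_2 * g_2 = 0.25 * 0.73 = 0.1825
Total violation = 1.1011 + 0.1825 = 1.2836


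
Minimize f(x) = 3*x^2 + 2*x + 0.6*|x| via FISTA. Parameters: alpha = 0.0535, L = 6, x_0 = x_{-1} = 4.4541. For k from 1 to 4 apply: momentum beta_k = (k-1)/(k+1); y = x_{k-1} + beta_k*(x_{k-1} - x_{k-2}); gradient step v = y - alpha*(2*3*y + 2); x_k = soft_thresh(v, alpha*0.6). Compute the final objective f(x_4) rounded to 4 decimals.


FISTA on f(x) = 3*x^2 + 2*x + 0.6*|x|
L = 6, alpha = 0.0535
Iteration 1: beta = 0.0, y = 4.4541 + 0.0*(4.4541 - 4.4541) = 4.4541
  grad(y) = 28.7246, v = y - alpha*grad = 2.9173
  prox(v) = soft_thresh(2.9173, 0.0321) = 2.8852
Iteration 2: beta = 0.3333, y = 2.8852 + 0.3333*(2.8852 - 4.4541) = 2.3623
  grad(y) = 16.1737, v = y - alpha*grad = 1.497
  prox(v) = soft_thresh(1.497, 0.0321) = 1.4649
Iteration 3: beta = 0.5, y = 1.4649 + 0.5*(1.4649 - 2.8852) = 0.7547
  grad(y) = 6.5283, v = y - alpha*grad = 0.4055
  prox(v) = soft_thresh(0.4055, 0.0321) = 0.3734
Iteration 4: beta = 0.6, y = 0.3734 + 0.6*(0.3734 - 1.4649) = -0.2816
  grad(y) = 0.3106, v = y - alpha*grad = -0.2982
  prox(v) = soft_thresh(-0.2982, 0.0321) = -0.2661
f(x_4) = 3*(-0.2661)^2 + 2*(-0.2661) + 0.6*|-0.2661| = -0.1601


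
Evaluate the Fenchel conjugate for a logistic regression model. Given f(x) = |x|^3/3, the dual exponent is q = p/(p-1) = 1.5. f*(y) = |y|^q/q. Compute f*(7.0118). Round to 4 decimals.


The conjugate exponent q satisfies 1/p + 1/q = 1.
p = 3, so q = 3/(3 - 1) = 1.5
|y|^q = 7.0118^1.5 = 18.5671
f*(7.0118) = 18.5671 / 1.5 = 12.3781


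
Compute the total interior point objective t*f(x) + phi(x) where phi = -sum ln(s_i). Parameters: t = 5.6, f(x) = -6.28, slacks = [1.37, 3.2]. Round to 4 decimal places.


Step 1: Compute log-barrier.
ln values: [0.3148, 1.1632]
phi = -(0.3148 + 1.1632) = -1.478
Step 2: Compute augmented objective.
t*f(x) = 5.6*-6.28 = -35.168
Total = -35.168 - 1.478 = -36.646


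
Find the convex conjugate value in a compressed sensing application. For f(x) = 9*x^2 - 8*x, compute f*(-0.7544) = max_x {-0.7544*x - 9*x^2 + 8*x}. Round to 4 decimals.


f*(y) = sup_x {y*x - a*x^2 - b*x} = sup_x {(y-b)*x - a*x^2}
FOC: (y - b) - 2a*x = 0 => x* = (y - b)/(2a)
x* = (-0.7544 + 8)/(2*9) = 0.4025
f*(-0.7544) = (y-b)^2/(4a) = (-0.7544 + 8)^2/(4*9)
= 52.4987/36 = 1.4583


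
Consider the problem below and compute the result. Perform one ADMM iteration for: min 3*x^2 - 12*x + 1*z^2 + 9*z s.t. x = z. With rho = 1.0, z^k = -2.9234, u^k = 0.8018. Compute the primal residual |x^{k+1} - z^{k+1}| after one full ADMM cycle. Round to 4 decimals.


ADMM iteration with rho = 1.0, z^k = -2.9234, u^k = 0.8018
Step 1: x-update.
Minimize 3*x^2 - 12*x + (1.0/2)*(x + 2.9234 + 0.8018)^2
FOC: (2*3 + 1.0)*x = 12 + 1.0*(-2.9234 - 0.8018)
x^{k+1} = 1.1821
Step 2: z-update.
Minimize 1*z^2 + 9*z + (1.0/2)*(1.1821 - z + 0.8018)^2
FOC: (2*1 + 1.0)*z = -9 + 1.0*(1.1821 + 0.8018)
z^{k+1} = -2.3387
Step 3: u-update.
u^{k+1} = 0.8018 + 1.1821 + 2.3387 = 4.3226
Step 4: Primal residual = |1.1821 + 2.3387| = 3.5208


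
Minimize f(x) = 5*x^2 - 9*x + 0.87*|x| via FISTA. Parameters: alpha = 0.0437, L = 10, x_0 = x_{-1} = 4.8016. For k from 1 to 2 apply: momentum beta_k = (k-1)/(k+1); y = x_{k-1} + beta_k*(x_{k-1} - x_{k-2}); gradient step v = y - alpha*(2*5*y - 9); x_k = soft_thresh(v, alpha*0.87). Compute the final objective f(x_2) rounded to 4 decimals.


FISTA on f(x) = 5*x^2 - 9*x + 0.87*|x|
L = 10, alpha = 0.0437
Iteration 1: beta = 0.0, y = 4.8016 + 0.0*(4.8016 - 4.8016) = 4.8016
  grad(y) = 39.016, v = y - alpha*grad = 3.0966
  prox(v) = soft_thresh(3.0966, 0.038) = 3.0586
Iteration 2: beta = 0.3333, y = 3.0586 + 0.3333*(3.0586 - 4.8016) = 2.4776
  grad(y) = 15.7758, v = y - alpha*grad = 1.7882
  prox(v) = soft_thresh(1.7882, 0.038) = 1.7502
f(x_2) = 5*1.7502^2 - 9*1.7502 + 0.87*|1.7502| = 1.0865


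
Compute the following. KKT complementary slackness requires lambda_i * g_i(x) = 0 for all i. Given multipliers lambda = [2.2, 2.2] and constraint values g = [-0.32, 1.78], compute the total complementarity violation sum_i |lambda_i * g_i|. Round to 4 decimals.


KKT complementary slackness check:
lambda_1 * g_1 = 2.2 * -0.32 = -0.704
lambda_2 * g_2 = 2.2 * 1.78 = 3.916
Total violation = 0.704 + 3.916 = 4.62


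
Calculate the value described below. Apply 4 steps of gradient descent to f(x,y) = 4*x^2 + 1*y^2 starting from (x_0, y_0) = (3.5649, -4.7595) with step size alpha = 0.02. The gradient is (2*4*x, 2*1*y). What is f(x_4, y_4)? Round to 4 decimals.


Gradient descent on f(x,y) = 4*x^2 + 1*y^2.
Starting point: (3.5649, -4.7595), alpha = 0.02
Step 1: grad_x = 2*4*3.5649 = 28.5192, grad_y = 2*1*-4.7595 = -9.519
  x_1 = 3.5649 - 0.02*28.5192 = 2.9945
  y_1 = -4.7595 - 0.02*-9.519 = -4.5691
Step 2: grad_x = 2*4*2.9945 = 23.9561, grad_y = 2*1*-4.5691 = -9.1382
  x_2 = 2.9945 - 0.02*23.9561 = 2.5154
  y_2 = -4.5691 - 0.02*-9.1382 = -4.3864
Step 3: grad_x = 2*4*2.5154 = 20.1231, grad_y = 2*1*-4.3864 = -8.7727
  x_3 = 2.5154 - 0.02*20.1231 = 2.1129
  y_3 = -4.3864 - 0.02*-8.7727 = -4.2109
Step 4: grad_x = 2*4*2.1129 = 16.9034, grad_y = 2*1*-4.2109 = -8.4218
  x_4 = 2.1129 - 0.02*16.9034 = 1.7749
  y_4 = -4.2109 - 0.02*-8.4218 = -4.0425
f(1.7749, -4.0425) = 4*1.7749^2 + 1*(-4.0425)^2 = 28.9421
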